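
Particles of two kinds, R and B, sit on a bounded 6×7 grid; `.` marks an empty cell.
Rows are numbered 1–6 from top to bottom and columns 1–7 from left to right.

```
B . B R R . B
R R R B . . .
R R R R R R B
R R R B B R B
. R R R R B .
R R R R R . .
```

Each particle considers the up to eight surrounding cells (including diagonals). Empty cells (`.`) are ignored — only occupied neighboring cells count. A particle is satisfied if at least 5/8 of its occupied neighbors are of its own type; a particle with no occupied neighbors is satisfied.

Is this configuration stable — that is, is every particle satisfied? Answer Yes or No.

No

(1,1)B 0/2 ✗
(1,3)B 1/4 ✗
(1,4)R 2/4 ✗
(1,5)R 1/2 ✗
(1,7)B 0/0 ✓
(2,1)R 3/4 ✓
(2,2)R 5/7 ✓
(2,3)R 5/7 ✓
(2,4)B 1/7 ✗
(3,1)R 5/5 ✓
(3,2)R 8/8 ✓
(3,3)R 6/8 ✓
(3,4)R 4/7 ✗
(3,5)R 3/6 ✗
(3,6)R 2/5 ✗
(3,7)B 1/3 ✗
(4,1)R 4/4 ✓
(4,2)R 7/7 ✓
(4,3)R 7/8 ✓
(4,4)B 1/8 ✗
(4,5)B 2/8 ✗
(4,6)R 3/7 ✗
(4,7)B 2/4 ✗
(5,2)R 7/7 ✓
(5,3)R 7/8 ✓
(5,4)R 6/8 ✓
(5,5)R 4/7 ✗
(5,6)B 2/5 ✗
(6,1)R 2/2 ✓
(6,2)R 4/4 ✓
(6,3)R 5/5 ✓
(6,4)R 5/5 ✓
(6,5)R 3/4 ✓
For instance (1,1) has only 0/2 same-type neighbors, below 5/8.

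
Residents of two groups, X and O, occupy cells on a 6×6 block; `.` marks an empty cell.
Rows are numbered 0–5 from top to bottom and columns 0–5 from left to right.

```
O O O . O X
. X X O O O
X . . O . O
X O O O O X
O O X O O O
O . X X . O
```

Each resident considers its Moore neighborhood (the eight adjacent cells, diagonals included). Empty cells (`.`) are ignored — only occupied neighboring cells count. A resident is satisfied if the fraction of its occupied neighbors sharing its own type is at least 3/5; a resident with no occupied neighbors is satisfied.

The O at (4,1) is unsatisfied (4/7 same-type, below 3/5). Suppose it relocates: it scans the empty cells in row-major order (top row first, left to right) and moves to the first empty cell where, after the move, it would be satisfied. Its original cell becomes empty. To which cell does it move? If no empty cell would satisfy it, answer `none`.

Vacating (4,1). Empty cells in order:
  (0,3): 4/5 same-type → satisfied — stop here.

(0,3)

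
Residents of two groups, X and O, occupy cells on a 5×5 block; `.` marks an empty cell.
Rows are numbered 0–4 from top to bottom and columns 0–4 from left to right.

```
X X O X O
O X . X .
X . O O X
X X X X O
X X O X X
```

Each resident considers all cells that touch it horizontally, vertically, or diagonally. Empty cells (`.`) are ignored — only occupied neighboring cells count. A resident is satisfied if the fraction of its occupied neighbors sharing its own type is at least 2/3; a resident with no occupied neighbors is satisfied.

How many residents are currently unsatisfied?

Row 0: (0,0)X 2/3 satisfied · (0,1)X 2/4 not · (0,2)O 0/4 not · (0,3)X 1/3 not · (0,4)O 0/2 not
Row 1: (1,0)O 0/4 not · (1,1)X 3/6 not · (1,3)X 2/6 not
Row 2: (2,0)X 3/4 satisfied · (2,2)O 1/6 not · (2,3)O 2/6 not · (2,4)X 2/4 not
Row 3: (3,0)X 4/4 satisfied · (3,1)X 5/7 satisfied · (3,2)X 4/7 not · (3,3)X 4/8 not · (3,4)O 1/5 not
Row 4: (4,0)X 3/3 satisfied · (4,1)X 4/5 satisfied · (4,2)O 0/5 not · (4,3)X 3/5 not · (4,4)X 2/3 satisfied
Unsatisfied: (0,1), (0,2), (0,3), (0,4), (1,0), (1,1), (1,3), (2,2), (2,3), (2,4), (3,2), (3,3), (3,4), (4,2), (4,3) — 15 in total.

15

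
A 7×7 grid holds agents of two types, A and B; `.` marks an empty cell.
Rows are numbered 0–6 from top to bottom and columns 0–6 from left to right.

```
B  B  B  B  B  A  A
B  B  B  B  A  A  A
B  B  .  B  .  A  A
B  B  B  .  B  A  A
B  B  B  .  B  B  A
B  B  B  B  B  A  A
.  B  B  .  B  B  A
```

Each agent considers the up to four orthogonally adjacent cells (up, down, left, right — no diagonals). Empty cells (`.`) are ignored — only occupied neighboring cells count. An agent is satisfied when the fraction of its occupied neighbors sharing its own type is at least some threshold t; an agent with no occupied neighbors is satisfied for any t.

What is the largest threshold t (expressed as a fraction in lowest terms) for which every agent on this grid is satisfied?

1/4

(0,0)B 2/2
(0,1)B 3/3
(0,2)B 3/3
(0,3)B 3/3
(0,4)B 1/3
(0,5)A 2/3
(0,6)A 2/2
(1,0)B 3/3
(1,1)B 4/4
(1,2)B 3/3
(1,3)B 3/4
(1,4)A 1/3
(1,5)A 4/4
(1,6)A 3/3
(2,0)B 3/3
(2,1)B 3/3
(2,3)B 1/1
(2,5)A 3/3
(2,6)A 3/3
(3,0)B 3/3
(3,1)B 4/4
(3,2)B 2/2
(3,4)B 1/2
(3,5)A 2/4
(3,6)A 3/3
(4,0)B 3/3
(4,1)B 4/4
(4,2)B 3/3
(4,4)B 3/3
(4,5)B 1/4
(4,6)A 2/3
(5,0)B 2/2
(5,1)B 4/4
(5,2)B 4/4
(5,3)B 2/2
(5,4)B 3/4
(5,5)A 1/4
(5,6)A 3/3
(6,1)B 2/2
(6,2)B 2/2
(6,4)B 2/2
(6,5)B 1/3
(6,6)A 1/2
The smallest same-type fraction is 1/4 at (4,5), which reduces to 1/4. Any threshold above that leaves this agent unsatisfied.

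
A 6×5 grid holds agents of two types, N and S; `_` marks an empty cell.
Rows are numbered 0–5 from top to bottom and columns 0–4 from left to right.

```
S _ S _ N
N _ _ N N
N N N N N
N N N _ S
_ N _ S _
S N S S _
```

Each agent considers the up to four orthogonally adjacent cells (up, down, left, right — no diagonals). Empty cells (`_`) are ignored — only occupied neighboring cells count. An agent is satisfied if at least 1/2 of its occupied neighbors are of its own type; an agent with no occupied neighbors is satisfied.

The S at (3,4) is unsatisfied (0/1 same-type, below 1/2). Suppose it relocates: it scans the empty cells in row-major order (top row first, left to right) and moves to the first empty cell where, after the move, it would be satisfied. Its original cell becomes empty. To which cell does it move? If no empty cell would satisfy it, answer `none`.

(0,1)

Vacating (3,4). Empty cells in order:
  (0,1): 2/2 same-type → satisfied — stop here.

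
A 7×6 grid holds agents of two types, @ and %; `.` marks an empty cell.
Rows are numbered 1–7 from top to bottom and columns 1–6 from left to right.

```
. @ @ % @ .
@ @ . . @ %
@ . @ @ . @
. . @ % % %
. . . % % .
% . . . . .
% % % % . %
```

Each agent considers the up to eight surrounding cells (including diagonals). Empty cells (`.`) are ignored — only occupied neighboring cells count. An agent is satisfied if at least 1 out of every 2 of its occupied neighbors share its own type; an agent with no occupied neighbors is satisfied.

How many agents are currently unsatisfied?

4

Row 1: (1,2)@ 3/3 satisfied · (1,3)@ 2/3 satisfied · (1,4)% 0/3 not · (1,5)@ 1/3 not
Row 2: (2,1)@ 3/3 satisfied · (2,2)@ 5/5 satisfied · (2,5)@ 3/5 satisfied · (2,6)% 0/3 not
Row 3: (3,1)@ 2/2 satisfied · (3,3)@ 3/4 satisfied · (3,4)@ 3/5 satisfied · (3,6)@ 1/4 not
Row 4: (4,3)@ 2/4 satisfied · (4,4)% 3/6 satisfied · (4,5)% 4/6 satisfied · (4,6)% 2/3 satisfied
Row 5: (5,4)% 3/4 satisfied · (5,5)% 4/4 satisfied
Row 6: (6,1)% 2/2 satisfied
Row 7: (7,1)% 2/2 satisfied · (7,2)% 3/3 satisfied · (7,3)% 2/2 satisfied · (7,4)% 1/1 satisfied · (7,6)% 0/0 satisfied
Unsatisfied: (1,4), (1,5), (2,6), (3,6) — 4 in total.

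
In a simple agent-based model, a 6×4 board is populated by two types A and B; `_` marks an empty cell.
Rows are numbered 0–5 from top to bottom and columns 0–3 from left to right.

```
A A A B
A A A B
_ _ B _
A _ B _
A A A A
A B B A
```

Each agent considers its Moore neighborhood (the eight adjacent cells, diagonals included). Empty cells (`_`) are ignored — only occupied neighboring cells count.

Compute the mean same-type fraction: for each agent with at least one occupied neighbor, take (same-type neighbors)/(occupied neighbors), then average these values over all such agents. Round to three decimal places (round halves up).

Row 0: (0,0)A 3/3 · (0,1)A 5/5 · (0,2)A 3/5 · (0,3)B 1/3
Row 1: (1,0)A 3/3 · (1,1)A 5/6 · (1,2)A 3/6 · (1,3)B 2/4
Row 2: (2,2)B 2/4
Row 3: (3,0)A 2/2 · (3,2)B 1/4
Row 4: (4,0)A 3/4 · (4,1)A 4/7 · (4,2)A 3/6 · (4,3)A 2/4
Row 5: (5,0)A 2/3 · (5,1)B 1/5 · (5,2)B 1/5 · (5,3)A 2/3
Sum over 19 agents: 3/3 + 5/5 + 3/5 + 1/3 + 3/3 + 5/6 + 3/6 + 2/4 + 2/4 + 2/2 + 1/4 + 3/4 + 4/7 + 3/6 + 2/4 + 2/3 + 1/5 + 1/5 + 2/3 = 81/7; mean = 81/7 ÷ 19 = 81/133 = 0.609022… → 0.609.

0.609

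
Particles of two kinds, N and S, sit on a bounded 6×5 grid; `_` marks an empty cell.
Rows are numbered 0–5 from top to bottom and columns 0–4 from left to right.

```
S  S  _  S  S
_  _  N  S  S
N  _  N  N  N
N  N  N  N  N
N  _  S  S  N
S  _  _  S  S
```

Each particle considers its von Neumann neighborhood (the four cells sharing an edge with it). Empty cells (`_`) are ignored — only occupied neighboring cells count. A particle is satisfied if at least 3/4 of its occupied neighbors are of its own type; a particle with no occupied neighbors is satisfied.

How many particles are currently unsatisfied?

10

Row 0: (0,0)S 1/1 ok · (0,1)S 1/1 ok · (0,3)S 2/2 ok · (0,4)S 2/2 ok
Row 1: (1,2)N 1/2 unhappy · (1,3)S 2/4 unhappy · (1,4)S 2/3 unhappy
Row 2: (2,0)N 1/1 ok · (2,2)N 3/3 ok · (2,3)N 3/4 ok · (2,4)N 2/3 unhappy
Row 3: (3,0)N 3/3 ok · (3,1)N 2/2 ok · (3,2)N 3/4 ok · (3,3)N 3/4 ok · (3,4)N 3/3 ok
Row 4: (4,0)N 1/2 unhappy · (4,2)S 1/2 unhappy · (4,3)S 2/4 unhappy · (4,4)N 1/3 unhappy
Row 5: (5,0)S 0/1 unhappy · (5,3)S 2/2 ok · (5,4)S 1/2 unhappy
Unsatisfied: (1,2), (1,3), (1,4), (2,4), (4,0), (4,2), (4,3), (4,4), (5,0), (5,4) — 10 in total.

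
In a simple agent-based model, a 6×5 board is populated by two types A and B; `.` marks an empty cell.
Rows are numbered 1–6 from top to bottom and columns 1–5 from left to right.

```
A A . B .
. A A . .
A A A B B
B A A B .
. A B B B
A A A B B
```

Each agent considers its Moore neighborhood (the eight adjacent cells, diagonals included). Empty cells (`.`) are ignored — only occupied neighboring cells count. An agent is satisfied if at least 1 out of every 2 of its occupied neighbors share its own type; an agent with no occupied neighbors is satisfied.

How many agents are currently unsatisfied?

5

(1,1)A 2/2 satisfied
(1,2)A 3/3 satisfied
(1,4)B 0/1 not
(2,2)A 6/6 satisfied
(2,3)A 4/6 satisfied
(3,1)A 3/4 satisfied
(3,2)A 6/7 satisfied
(3,3)A 5/7 satisfied
(3,4)B 2/5 not
(3,5)B 2/2 satisfied
(4,1)B 0/4 not
(4,2)A 5/7 satisfied
(4,3)A 4/8 satisfied
(4,4)B 5/7 satisfied
(5,2)A 5/7 satisfied
(5,3)B 3/8 not
(5,4)B 5/7 satisfied
(5,5)B 4/4 satisfied
(6,1)A 2/2 satisfied
(6,2)A 3/4 satisfied
(6,3)A 2/5 not
(6,4)B 4/5 satisfied
(6,5)B 3/3 satisfied
Unsatisfied: (1,4), (3,4), (4,1), (5,3), (6,3) — 5 in total.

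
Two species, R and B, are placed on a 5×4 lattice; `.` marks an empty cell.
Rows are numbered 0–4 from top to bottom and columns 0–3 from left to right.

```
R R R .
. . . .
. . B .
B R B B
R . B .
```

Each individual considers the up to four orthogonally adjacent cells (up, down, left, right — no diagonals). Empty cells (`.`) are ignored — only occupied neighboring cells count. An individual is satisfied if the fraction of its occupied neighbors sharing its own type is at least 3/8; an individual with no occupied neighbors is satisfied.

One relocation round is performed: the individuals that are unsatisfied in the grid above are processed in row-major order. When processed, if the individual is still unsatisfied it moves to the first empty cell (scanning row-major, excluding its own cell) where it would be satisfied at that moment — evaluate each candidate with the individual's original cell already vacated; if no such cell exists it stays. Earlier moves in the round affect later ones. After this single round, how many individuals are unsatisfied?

Initially unsatisfied (in order): (3,0), (3,1), (4,0).
  (3,0) → (1,2).
  (3,1) → (0,3).
  (4,0): now satisfied by earlier moves; stays.
Resulting grid:
R R R R
. . B .
. . B .
. . B B
R . B .
All satisfied now.

0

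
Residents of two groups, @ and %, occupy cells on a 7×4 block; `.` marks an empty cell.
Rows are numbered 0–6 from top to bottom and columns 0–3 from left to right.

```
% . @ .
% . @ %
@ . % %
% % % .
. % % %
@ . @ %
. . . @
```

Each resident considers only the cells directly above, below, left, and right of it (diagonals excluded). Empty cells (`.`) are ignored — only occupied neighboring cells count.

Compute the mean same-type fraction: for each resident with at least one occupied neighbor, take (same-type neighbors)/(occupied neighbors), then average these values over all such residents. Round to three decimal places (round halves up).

0.623

(0,0)% 1/1
(0,2)@ 1/1
(1,0)% 1/2
(1,2)@ 1/3
(1,3)% 1/2
(2,0)@ 0/2
(2,2)% 2/3
(2,3)% 2/2
(3,0)% 1/2
(3,1)% 3/3
(3,2)% 3/3
(4,1)% 2/2
(4,2)% 3/4
(4,3)% 2/2
(5,0)@ — no occupied neighbors
(5,2)@ 0/2
(5,3)% 1/3
(6,3)@ 0/1
Sum over 17 residents: 1/1 + 1/1 + 1/2 + 1/3 + 1/2 + 0/2 + 2/3 + 2/2 + 1/2 + 3/3 + 3/3 + 2/2 + 3/4 + 2/2 + 0/2 + 1/3 + 0/1 = 127/12; mean = 127/12 ÷ 17 = 127/204 = 0.622549… → 0.623.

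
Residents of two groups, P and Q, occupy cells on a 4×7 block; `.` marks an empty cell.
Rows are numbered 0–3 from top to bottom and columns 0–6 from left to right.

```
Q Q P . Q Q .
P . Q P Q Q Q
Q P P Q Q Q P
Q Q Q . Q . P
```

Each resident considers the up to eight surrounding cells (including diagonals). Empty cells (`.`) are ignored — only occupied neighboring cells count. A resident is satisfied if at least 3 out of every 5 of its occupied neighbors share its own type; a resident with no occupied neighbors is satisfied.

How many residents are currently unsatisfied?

12

(0,0)Q 1/2 ✗
(0,1)Q 2/4 ✗
(0,2)P 1/3 ✗
(0,4)Q 3/4 ✓
(0,5)Q 4/4 ✓
(1,0)P 1/4 ✗
(1,2)Q 2/6 ✗
(1,3)P 2/7 ✗
(1,4)Q 6/7 ✓
(1,5)Q 6/7 ✓
(1,6)Q 3/4 ✓
(2,0)Q 2/4 ✗
(2,1)P 2/7 ✗
(2,2)P 2/6 ✗
(2,3)Q 5/7 ✓
(2,4)Q 5/6 ✓
(2,5)Q 5/7 ✓
(2,6)P 1/4 ✗
(3,0)Q 2/3 ✓
(3,1)Q 3/5 ✓
(3,2)Q 2/4 ✗
(3,4)Q 3/3 ✓
(3,6)P 1/2 ✗
Unsatisfied: (0,0), (0,1), (0,2), (1,0), (1,2), (1,3), (2,0), (2,1), (2,2), (2,6), (3,2), (3,6) — 12 in total.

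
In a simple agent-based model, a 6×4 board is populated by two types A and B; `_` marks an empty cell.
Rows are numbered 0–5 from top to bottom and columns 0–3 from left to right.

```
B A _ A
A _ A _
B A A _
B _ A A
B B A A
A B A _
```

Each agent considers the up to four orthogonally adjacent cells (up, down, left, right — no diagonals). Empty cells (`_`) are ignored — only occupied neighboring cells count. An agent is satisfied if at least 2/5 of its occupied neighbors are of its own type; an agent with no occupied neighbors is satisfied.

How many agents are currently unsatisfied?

6

(0,0)B 0/2 unhappy
(0,1)A 0/1 unhappy
(0,3)A 0/0 ok
(1,0)A 0/2 unhappy
(1,2)A 1/1 ok
(2,0)B 1/3 unhappy
(2,1)A 1/2 ok
(2,2)A 3/3 ok
(3,0)B 2/2 ok
(3,2)A 3/3 ok
(3,3)A 2/2 ok
(4,0)B 2/3 ok
(4,1)B 2/3 ok
(4,2)A 3/4 ok
(4,3)A 2/2 ok
(5,0)A 0/2 unhappy
(5,1)B 1/3 unhappy
(5,2)A 1/2 ok
Unsatisfied: (0,0), (0,1), (1,0), (2,0), (5,0), (5,1) — 6 in total.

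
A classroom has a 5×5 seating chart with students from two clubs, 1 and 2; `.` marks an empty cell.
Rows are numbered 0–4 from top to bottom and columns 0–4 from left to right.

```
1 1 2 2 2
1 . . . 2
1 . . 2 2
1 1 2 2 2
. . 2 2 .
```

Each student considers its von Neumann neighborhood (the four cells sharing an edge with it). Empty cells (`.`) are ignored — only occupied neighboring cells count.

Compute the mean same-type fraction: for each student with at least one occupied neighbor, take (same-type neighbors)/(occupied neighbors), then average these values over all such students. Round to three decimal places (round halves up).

(0,0)1 2/2
(0,1)1 1/2
(0,2)2 1/2
(0,3)2 2/2
(0,4)2 2/2
(1,0)1 2/2
(1,4)2 2/2
(2,0)1 2/2
(2,3)2 2/2
(2,4)2 3/3
(3,0)1 2/2
(3,1)1 1/2
(3,2)2 2/3
(3,3)2 4/4
(3,4)2 2/2
(4,2)2 2/2
(4,3)2 2/2
Sum over 17 students: 2/2 + 1/2 + 1/2 + 2/2 + 2/2 + 2/2 + 2/2 + 2/2 + 2/2 + 3/3 + 2/2 + 1/2 + 2/3 + 4/4 + 2/2 + 2/2 + 2/2 = 91/6; mean = 91/6 ÷ 17 = 91/102 = 0.892156… → 0.892.

0.892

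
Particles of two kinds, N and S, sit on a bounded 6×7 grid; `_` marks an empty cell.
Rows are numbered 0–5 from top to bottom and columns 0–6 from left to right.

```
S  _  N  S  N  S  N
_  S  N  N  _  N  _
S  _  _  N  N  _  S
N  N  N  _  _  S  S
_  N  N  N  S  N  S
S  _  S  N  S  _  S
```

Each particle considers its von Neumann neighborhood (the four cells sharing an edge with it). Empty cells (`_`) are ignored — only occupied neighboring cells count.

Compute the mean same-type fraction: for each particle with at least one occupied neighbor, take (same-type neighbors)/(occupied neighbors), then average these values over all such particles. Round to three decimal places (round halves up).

0.503

(0,0)S — no occupied neighbors
(0,2)N 1/2
(0,3)S 0/3
(0,4)N 0/2
(0,5)S 0/3
(0,6)N 0/1
(1,1)S 0/1
(1,2)N 2/3
(1,3)N 2/3
(1,5)N 0/1
(2,0)S 0/1
(2,3)N 2/2
(2,4)N 1/1
(2,6)S 1/1
(3,0)N 1/2
(3,1)N 3/3
(3,2)N 2/2
(3,5)S 1/2
(3,6)S 3/3
(4,1)N 2/2
(4,2)N 3/4
(4,3)N 2/3
(4,4)S 1/3
(4,5)N 0/3
(4,6)S 2/3
(5,0)S — no occupied neighbors
(5,2)S 0/2
(5,3)N 1/3
(5,4)S 1/2
(5,6)S 1/1
Sum over 28 particles: 1/2 + 0/3 + 0/2 + 0/3 + 0/1 + 0/1 + 2/3 + 2/3 + 0/1 + 0/1 + 2/2 + 1/1 + 1/1 + 1/2 + 3/3 + 2/2 + 1/2 + 3/3 + 2/2 + 3/4 + 2/3 + 1/3 + 0/3 + 2/3 + 0/2 + 1/3 + 1/2 + 1/1 = 169/12; mean = 169/12 ÷ 28 = 169/336 = 0.502976… → 0.503.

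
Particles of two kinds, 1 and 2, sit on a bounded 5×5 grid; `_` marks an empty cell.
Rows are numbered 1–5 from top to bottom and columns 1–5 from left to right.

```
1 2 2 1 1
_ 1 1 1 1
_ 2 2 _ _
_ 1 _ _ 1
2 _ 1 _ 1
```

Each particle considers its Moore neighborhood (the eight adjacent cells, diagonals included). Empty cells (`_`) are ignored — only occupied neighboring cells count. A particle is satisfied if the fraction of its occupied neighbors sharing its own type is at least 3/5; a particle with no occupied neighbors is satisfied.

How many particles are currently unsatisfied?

(1,1)1 1/2 unhappy
(1,2)2 1/4 unhappy
(1,3)2 1/5 unhappy
(1,4)1 4/5 ok
(1,5)1 3/3 ok
(2,2)1 2/6 unhappy
(2,3)1 3/7 unhappy
(2,4)1 4/6 ok
(2,5)1 3/3 ok
(3,2)2 1/4 unhappy
(3,3)2 1/5 unhappy
(4,2)1 1/4 unhappy
(4,5)1 1/1 ok
(5,1)2 0/1 unhappy
(5,3)1 1/1 ok
(5,5)1 1/1 ok
Unsatisfied: (1,1), (1,2), (1,3), (2,2), (2,3), (3,2), (3,3), (4,2), (5,1) — 9 in total.

9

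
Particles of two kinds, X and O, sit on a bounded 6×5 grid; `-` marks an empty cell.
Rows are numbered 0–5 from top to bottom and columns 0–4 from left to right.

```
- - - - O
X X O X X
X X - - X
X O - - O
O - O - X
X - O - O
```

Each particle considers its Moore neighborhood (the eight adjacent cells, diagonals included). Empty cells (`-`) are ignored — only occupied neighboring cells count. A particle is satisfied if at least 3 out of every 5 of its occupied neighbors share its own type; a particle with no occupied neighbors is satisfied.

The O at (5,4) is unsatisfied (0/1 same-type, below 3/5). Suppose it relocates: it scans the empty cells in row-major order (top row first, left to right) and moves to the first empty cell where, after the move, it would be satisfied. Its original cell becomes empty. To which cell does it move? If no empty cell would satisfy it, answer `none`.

Vacating (5,4). Empty cells in order:
  (0,0): 0/2 same-type → still unsatisfied.
  (0,1): 1/3 same-type → still unsatisfied.
  (0,2): 1/3 same-type → still unsatisfied.
  (0,3): 2/4 same-type → still unsatisfied.
  (2,2): 2/5 same-type → still unsatisfied.
  (2,3): 2/5 same-type → still unsatisfied.
  (3,2): 2/3 same-type → satisfied — stop here.

(3,2)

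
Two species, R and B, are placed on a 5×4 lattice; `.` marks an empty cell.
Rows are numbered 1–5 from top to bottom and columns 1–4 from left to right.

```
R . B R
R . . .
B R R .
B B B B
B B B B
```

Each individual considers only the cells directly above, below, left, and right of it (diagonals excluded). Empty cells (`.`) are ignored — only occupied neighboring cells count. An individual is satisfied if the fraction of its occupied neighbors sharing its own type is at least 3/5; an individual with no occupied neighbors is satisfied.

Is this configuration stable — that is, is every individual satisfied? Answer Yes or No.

No

Row 1: (1,1)R 1/1 satisfied · (1,3)B 0/1 not · (1,4)R 0/1 not
Row 2: (2,1)R 1/2 not
Row 3: (3,1)B 1/3 not · (3,2)R 1/3 not · (3,3)R 1/2 not
Row 4: (4,1)B 3/3 satisfied · (4,2)B 3/4 satisfied · (4,3)B 3/4 satisfied · (4,4)B 2/2 satisfied
Row 5: (5,1)B 2/2 satisfied · (5,2)B 3/3 satisfied · (5,3)B 3/3 satisfied · (5,4)B 2/2 satisfied
For instance (1,3) has only 0/1 same-type neighbors, below 3/5.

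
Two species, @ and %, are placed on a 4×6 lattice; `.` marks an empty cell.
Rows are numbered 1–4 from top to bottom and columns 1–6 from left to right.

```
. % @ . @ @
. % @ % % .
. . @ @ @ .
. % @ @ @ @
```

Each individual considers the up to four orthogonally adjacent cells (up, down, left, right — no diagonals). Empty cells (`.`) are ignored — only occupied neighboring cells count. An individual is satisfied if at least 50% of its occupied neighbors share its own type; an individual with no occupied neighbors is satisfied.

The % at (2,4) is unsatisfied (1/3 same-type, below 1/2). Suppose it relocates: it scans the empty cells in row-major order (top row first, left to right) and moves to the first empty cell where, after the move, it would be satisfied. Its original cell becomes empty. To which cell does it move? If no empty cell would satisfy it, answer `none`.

Vacating (2,4). Empty cells in order:
  (1,1): 1/1 same-type → satisfied — stop here.

(1,1)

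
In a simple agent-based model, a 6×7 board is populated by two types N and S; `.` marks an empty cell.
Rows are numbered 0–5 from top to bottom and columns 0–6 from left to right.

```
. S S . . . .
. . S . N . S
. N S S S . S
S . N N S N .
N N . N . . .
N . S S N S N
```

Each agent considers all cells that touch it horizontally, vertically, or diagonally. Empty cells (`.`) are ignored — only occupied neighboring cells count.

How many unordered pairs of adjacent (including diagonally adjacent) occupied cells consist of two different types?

Scan each occupied cell's neighbors to the right and below (and the two forward diagonals) so each pair is counted once.
From row 0: 0 unlike of 3 pairs (running 0/3).
From row 1: 3 unlike of 6 pairs (running 3/9).
From row 2: 9 unlike of 14 pairs (running 12/23).
From row 3: 5 unlike of 9 pairs (running 17/32).
From row 4: 3 unlike of 7 pairs (running 20/39).
From row 5: 3 unlike of 4 pairs (running 23/43).
Total adjacent occupied pairs: 43; unlike-type pairs: 23.

23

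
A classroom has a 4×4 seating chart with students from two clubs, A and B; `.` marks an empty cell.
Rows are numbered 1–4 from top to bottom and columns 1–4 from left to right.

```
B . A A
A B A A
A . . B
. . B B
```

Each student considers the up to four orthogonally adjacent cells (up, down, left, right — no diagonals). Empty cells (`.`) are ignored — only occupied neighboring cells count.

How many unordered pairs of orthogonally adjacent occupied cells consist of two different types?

4

Scan each occupied cell's neighbors to the right and below so each pair is counted once.
From row 1: 1 unlike of 4 pairs (running 1/4).
From row 2: 3 unlike of 5 pairs (running 4/9).
From row 3: 0 unlike of 1 pairs (running 4/10).
From row 4: 0 unlike of 1 pairs (running 4/11).
Total adjacent occupied pairs: 11; unlike-type pairs: 4.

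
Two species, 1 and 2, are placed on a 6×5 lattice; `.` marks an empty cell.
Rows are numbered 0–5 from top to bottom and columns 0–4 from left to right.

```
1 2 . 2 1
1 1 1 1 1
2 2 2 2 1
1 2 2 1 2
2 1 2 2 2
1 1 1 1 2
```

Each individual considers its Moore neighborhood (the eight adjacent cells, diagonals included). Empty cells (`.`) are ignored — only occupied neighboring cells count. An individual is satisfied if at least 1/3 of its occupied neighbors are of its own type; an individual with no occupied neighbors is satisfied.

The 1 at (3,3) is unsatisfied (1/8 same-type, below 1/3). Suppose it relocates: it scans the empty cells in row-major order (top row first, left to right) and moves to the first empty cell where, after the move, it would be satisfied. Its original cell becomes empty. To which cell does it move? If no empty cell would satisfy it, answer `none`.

(0,2)

Vacating (3,3). Empty cells in order:
  (0,2): 3/5 same-type → satisfied — stop here.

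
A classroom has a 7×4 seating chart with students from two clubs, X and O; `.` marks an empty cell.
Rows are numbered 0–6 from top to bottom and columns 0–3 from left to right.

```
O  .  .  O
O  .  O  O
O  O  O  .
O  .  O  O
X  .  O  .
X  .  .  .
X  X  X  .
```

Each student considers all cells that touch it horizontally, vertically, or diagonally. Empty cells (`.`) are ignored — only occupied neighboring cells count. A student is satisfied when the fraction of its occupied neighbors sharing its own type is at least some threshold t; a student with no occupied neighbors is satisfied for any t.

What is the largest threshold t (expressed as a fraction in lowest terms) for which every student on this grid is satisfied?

1/2

Row 0: (0,0)O 1/1 · (0,3)O 2/2
Row 1: (1,0)O 3/3 · (1,2)O 4/4 · (1,3)O 3/3
Row 2: (2,0)O 3/3 · (2,1)O 6/6 · (2,2)O 5/5
Row 3: (3,0)O 2/3 · (3,2)O 4/4 · (3,3)O 3/3
Row 4: (4,0)X 1/2 · (4,2)O 2/2
Row 5: (5,0)X 3/3
Row 6: (6,0)X 2/2 · (6,1)X 3/3 · (6,2)X 1/1
The smallest same-type fraction is 1/2 at (4,0), which reduces to 1/2. Any threshold above that leaves this student unsatisfied.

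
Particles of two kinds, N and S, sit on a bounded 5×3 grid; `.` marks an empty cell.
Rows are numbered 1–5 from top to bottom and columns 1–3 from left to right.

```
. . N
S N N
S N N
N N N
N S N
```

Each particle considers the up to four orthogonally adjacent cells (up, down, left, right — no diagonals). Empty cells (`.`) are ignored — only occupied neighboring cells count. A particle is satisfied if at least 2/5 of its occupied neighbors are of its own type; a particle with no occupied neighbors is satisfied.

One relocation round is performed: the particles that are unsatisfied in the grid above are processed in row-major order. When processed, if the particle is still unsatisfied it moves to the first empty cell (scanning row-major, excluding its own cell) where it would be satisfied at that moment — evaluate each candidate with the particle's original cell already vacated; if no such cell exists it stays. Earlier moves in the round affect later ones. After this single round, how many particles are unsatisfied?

1

Initially unsatisfied (in order): (3,1), (5,2).
  (3,1) → (1,1).
  (5,2): no empty cell satisfies it; stays.
Resulting grid:
S . N
S N N
. N N
N N N
N S N
Unsatisfied now: (5,2).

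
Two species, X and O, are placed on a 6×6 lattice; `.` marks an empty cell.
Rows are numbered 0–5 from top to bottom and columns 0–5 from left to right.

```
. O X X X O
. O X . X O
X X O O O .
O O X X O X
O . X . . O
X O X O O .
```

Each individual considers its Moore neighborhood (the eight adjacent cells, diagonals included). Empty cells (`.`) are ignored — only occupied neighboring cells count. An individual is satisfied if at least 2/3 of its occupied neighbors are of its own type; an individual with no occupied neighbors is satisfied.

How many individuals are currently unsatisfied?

Row 0: (0,1)O 1/3 not · (0,2)X 2/4 not · (0,3)X 4/4 satisfied · (0,4)X 2/4 not · (0,5)O 1/3 not
Row 1: (1,1)O 2/6 not · (1,2)X 3/7 not · (1,4)X 2/6 not · (1,5)O 2/4 not
Row 2: (2,0)X 1/4 not · (2,1)X 3/7 not · (2,2)O 3/7 not · (2,3)O 3/7 not · (2,4)O 3/6 not
Row 3: (3,0)O 2/4 not · (3,1)O 3/7 not · (3,2)X 3/6 not · (3,3)X 2/6 not · (3,4)O 3/5 not · (3,5)X 0/3 not
Row 4: (4,0)O 3/4 satisfied · (4,2)X 3/6 not · (4,5)O 2/3 satisfied
Row 5: (5,0)X 0/2 not · (5,1)O 1/4 not · (5,2)X 1/3 not · (5,3)O 1/3 not · (5,4)O 2/2 satisfied
Unsatisfied: (0,1), (0,2), (0,4), (0,5), (1,1), (1,2), (1,4), (1,5), (2,0), (2,1), (2,2), (2,3), (2,4), (3,0), (3,1), (3,2), (3,3), (3,4), (3,5), (4,2), (5,0), (5,1), (5,2), (5,3) — 24 in total.

24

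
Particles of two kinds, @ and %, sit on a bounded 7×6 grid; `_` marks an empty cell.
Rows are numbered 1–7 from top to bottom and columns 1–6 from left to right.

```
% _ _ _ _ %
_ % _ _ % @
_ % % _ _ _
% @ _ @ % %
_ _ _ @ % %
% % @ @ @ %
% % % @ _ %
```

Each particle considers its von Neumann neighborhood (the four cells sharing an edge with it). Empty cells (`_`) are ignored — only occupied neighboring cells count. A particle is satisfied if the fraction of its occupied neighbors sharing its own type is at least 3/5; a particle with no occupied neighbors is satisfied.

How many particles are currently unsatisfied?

11

(1,1)% 0/0 ok
(1,6)% 0/1 unhappy
(2,2)% 1/1 ok
(2,5)% 0/1 unhappy
(2,6)@ 0/2 unhappy
(3,2)% 2/3 ok
(3,3)% 1/1 ok
(4,1)% 0/1 unhappy
(4,2)@ 0/2 unhappy
(4,4)@ 1/2 unhappy
(4,5)% 2/3 ok
(4,6)% 2/2 ok
(5,4)@ 2/3 ok
(5,5)% 2/4 unhappy
(5,6)% 3/3 ok
(6,1)% 2/2 ok
(6,2)% 2/3 ok
(6,3)@ 1/3 unhappy
(6,4)@ 4/4 ok
(6,5)@ 1/3 unhappy
(6,6)% 2/3 ok
(7,1)% 2/2 ok
(7,2)% 3/3 ok
(7,3)% 1/3 unhappy
(7,4)@ 1/2 unhappy
(7,6)% 1/1 ok
Unsatisfied: (1,6), (2,5), (2,6), (4,1), (4,2), (4,4), (5,5), (6,3), (6,5), (7,3), (7,4) — 11 in total.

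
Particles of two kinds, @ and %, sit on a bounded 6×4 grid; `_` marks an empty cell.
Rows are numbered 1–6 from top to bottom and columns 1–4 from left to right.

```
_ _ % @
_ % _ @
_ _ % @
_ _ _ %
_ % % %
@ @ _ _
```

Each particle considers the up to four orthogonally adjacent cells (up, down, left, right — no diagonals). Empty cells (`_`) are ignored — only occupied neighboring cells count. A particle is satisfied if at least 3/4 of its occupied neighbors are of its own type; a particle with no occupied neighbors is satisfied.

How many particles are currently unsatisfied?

7

(1,3)% 0/1 ✗
(1,4)@ 1/2 ✗
(2,2)% 0/0 ✓
(2,4)@ 2/2 ✓
(3,3)% 0/1 ✗
(3,4)@ 1/3 ✗
(4,4)% 1/2 ✗
(5,2)% 1/2 ✗
(5,3)% 2/2 ✓
(5,4)% 2/2 ✓
(6,1)@ 1/1 ✓
(6,2)@ 1/2 ✗
Unsatisfied: (1,3), (1,4), (3,3), (3,4), (4,4), (5,2), (6,2) — 7 in total.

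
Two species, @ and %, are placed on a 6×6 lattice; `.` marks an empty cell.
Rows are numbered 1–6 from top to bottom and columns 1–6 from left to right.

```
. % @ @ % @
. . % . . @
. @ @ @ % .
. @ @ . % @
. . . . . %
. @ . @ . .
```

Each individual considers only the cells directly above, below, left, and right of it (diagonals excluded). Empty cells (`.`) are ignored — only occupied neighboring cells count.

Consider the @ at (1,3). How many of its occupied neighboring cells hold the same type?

1

Occupied neighbors of (1,3): (2,3)=%, (1,2)=%, (1,4)=@.
Same type (@): 1 of 3.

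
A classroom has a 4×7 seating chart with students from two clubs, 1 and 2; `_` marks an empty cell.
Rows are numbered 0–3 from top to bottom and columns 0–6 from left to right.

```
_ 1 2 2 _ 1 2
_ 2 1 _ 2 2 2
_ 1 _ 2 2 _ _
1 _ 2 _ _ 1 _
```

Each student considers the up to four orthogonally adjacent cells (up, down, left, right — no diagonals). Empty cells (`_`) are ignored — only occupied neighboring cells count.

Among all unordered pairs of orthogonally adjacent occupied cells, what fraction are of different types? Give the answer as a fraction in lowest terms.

7/13

Scan each occupied cell's neighbors to the right and below so each pair is counted once.
Row 0: 1(0,1)–2(0,2)≠ 1(0,1)–2(1,1)≠ 2(0,2)–2(0,3)= 2(0,2)–1(1,2)≠ 1(0,5)–2(0,6)≠ 1(0,5)–2(1,5)≠ 2(0,6)–2(1,6)=  → 5/7 unlike.
Row 1: 2(1,1)–1(1,2)≠ 2(1,1)–1(2,1)≠ 2(1,4)–2(1,5)= 2(1,4)–2(2,4)= 2(1,5)–2(1,6)=  → 2/5 unlike.
Row 2: 2(2,3)–2(2,4)=  → 0/1 unlike.
Total adjacent occupied pairs: 13; unlike-type pairs: 7.
7/13 is already in lowest terms.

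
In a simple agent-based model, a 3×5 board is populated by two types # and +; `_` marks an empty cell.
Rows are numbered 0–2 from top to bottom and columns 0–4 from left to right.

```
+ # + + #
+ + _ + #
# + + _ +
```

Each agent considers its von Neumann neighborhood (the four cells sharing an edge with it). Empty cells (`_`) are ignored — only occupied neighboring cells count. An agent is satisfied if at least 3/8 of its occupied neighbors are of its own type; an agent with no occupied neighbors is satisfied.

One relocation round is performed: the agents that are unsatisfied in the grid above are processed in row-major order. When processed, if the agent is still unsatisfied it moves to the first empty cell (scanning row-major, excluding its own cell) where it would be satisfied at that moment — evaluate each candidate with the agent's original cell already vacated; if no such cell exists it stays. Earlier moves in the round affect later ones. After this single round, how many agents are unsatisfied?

2

Initially unsatisfied (in order): (0,1), (1,4), (2,0), (2,4).
  (0,1): no empty cell satisfies it; stays.
  (1,4): no empty cell satisfies it; stays.
  (2,0): no empty cell satisfies it; stays.
  (2,4) → (1,2).
Resulting grid:
+ # + + #
+ + + + #
# + + _ _
Unsatisfied now: (0,1), (2,0).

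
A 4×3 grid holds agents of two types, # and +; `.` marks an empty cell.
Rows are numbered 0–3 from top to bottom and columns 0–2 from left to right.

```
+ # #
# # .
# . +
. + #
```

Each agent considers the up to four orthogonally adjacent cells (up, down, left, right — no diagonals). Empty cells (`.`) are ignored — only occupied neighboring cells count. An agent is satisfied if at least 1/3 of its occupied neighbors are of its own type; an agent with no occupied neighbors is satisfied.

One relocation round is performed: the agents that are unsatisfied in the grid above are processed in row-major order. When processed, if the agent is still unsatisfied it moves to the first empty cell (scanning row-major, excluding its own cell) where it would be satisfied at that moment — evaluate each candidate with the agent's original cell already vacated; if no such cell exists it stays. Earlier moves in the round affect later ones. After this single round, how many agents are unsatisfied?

Initially unsatisfied (in order): (0,0), (2,2), (3,1), (3,2).
  (0,0) → (1,2).
  (2,2): now satisfied by earlier moves; stays.
  (3,1) → (2,1).
  (3,2) → (0,0).
Resulting grid:
# # #
# # +
# + +
. . .
All satisfied now.

0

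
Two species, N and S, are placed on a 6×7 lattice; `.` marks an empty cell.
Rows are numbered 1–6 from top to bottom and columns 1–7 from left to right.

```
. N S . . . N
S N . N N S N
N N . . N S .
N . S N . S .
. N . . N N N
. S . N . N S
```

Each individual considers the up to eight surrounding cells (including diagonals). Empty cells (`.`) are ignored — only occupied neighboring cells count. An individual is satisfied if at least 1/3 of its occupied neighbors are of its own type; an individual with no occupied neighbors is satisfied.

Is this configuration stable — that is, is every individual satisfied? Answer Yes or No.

(1,2)N 1/3 ✓
(1,3)S 0/3 ✗
(1,7)N 1/2 ✓
(2,1)S 0/4 ✗
(2,2)N 3/5 ✓
(2,4)N 2/3 ✓
(2,5)N 2/4 ✓
(2,6)S 1/5 ✗
(2,7)N 1/3 ✓
(3,1)N 3/4 ✓
(3,2)N 3/5 ✓
(3,5)N 3/6 ✓
(3,6)S 2/5 ✓
(4,1)N 3/3 ✓
(4,3)S 0/3 ✗
(4,4)N 2/3 ✓
(4,6)S 1/5 ✗
(5,2)N 1/3 ✓
(5,5)N 4/5 ✓
(5,6)N 3/5 ✓
(5,7)N 2/4 ✓
(6,2)S 0/1 ✗
(6,4)N 1/1 ✓
(6,6)N 3/4 ✓
(6,7)S 0/3 ✗
For instance (1,3) has only 0/3 same-type neighbors, below 1/3.

No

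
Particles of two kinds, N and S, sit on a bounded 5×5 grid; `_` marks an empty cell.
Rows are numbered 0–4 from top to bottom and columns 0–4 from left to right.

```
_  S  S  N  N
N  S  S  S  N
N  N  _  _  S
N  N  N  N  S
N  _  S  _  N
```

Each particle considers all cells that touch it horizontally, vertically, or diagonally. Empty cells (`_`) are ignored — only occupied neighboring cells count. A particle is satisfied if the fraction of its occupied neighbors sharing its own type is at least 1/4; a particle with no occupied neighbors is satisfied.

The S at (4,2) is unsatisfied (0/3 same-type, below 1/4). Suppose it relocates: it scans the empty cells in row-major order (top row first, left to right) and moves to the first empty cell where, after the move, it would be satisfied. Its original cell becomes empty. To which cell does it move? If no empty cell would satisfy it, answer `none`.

(0,0)

Vacating (4,2). Empty cells in order:
  (0,0): 2/3 same-type → satisfied — stop here.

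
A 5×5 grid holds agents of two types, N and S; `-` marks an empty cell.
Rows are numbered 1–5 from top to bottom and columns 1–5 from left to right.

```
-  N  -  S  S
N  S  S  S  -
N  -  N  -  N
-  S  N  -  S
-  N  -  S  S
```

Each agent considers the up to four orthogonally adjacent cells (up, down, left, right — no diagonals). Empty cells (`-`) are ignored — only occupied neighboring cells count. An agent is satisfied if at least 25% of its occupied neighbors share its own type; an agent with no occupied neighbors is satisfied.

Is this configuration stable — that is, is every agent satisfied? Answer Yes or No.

No

Row 1: (1,2)N 0/1 unhappy · (1,4)S 2/2 ok · (1,5)S 1/1 ok
Row 2: (2,1)N 1/2 ok · (2,2)S 1/3 ok · (2,3)S 2/3 ok · (2,4)S 2/2 ok
Row 3: (3,1)N 1/1 ok · (3,3)N 1/2 ok · (3,5)N 0/1 unhappy
Row 4: (4,2)S 0/2 unhappy · (4,3)N 1/2 ok · (4,5)S 1/2 ok
Row 5: (5,2)N 0/1 unhappy · (5,4)S 1/1 ok · (5,5)S 2/2 ok
For instance (1,2) has only 0/1 same-type neighbors, below 1/4.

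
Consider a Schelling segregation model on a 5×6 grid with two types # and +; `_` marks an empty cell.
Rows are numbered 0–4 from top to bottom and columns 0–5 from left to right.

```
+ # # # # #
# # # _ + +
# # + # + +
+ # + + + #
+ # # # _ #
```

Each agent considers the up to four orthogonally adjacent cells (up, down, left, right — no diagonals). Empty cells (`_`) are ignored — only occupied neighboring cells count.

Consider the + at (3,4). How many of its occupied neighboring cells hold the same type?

Occupied neighbors of (3,4): (2,4)=+, (3,3)=+, (3,5)=#.
Same type (+): 2 of 3.

2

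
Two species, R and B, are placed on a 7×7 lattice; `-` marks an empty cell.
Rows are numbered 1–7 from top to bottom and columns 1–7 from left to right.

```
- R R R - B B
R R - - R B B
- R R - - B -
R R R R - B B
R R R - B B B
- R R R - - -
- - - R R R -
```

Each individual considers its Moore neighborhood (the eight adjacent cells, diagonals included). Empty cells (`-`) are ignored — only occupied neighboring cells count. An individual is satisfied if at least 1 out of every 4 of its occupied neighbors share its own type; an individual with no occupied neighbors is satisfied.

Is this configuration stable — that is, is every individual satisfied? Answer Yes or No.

Yes

(1,2)R 3/3 ok
(1,3)R 3/3 ok
(1,4)R 2/2 ok
(1,6)B 3/4 ok
(1,7)B 3/3 ok
(2,1)R 3/3 ok
(2,2)R 5/5 ok
(2,5)R 1/4 ok
(2,6)B 4/5 ok
(2,7)B 4/4 ok
(3,2)R 6/6 ok
(3,3)R 5/5 ok
(3,6)B 4/5 ok
(4,1)R 4/4 ok
(4,2)R 7/7 ok
(4,3)R 6/6 ok
(4,4)R 3/4 ok
(4,6)B 5/5 ok
(4,7)B 4/4 ok
(5,1)R 4/4 ok
(5,2)R 7/7 ok
(5,3)R 7/7 ok
(5,5)B 2/4 ok
(5,6)B 4/4 ok
(5,7)B 3/3 ok
(6,2)R 4/4 ok
(6,3)R 5/5 ok
(6,4)R 4/5 ok
(7,4)R 3/3 ok
(7,5)R 3/3 ok
(7,6)R 1/1 ok
All meet the threshold, so the configuration is stable.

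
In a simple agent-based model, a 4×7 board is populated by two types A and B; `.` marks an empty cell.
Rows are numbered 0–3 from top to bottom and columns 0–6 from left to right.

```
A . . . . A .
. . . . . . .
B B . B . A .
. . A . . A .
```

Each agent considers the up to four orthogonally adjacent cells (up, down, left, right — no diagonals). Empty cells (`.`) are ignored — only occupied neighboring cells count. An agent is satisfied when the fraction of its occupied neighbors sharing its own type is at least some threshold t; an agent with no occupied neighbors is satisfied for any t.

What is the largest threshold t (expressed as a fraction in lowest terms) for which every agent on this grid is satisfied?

Row 0: (0,0)A — no occupied neighbors · (0,5)A — no occupied neighbors
Row 2: (2,0)B 1/1 · (2,1)B 1/1 · (2,3)B — no occupied neighbors · (2,5)A 1/1
Row 3: (3,2)A — no occupied neighbors · (3,5)A 1/1
The smallest same-type fraction is 1/1 at (2,0), which reduces to 1/1. Any threshold above that leaves this agent unsatisfied.

1/1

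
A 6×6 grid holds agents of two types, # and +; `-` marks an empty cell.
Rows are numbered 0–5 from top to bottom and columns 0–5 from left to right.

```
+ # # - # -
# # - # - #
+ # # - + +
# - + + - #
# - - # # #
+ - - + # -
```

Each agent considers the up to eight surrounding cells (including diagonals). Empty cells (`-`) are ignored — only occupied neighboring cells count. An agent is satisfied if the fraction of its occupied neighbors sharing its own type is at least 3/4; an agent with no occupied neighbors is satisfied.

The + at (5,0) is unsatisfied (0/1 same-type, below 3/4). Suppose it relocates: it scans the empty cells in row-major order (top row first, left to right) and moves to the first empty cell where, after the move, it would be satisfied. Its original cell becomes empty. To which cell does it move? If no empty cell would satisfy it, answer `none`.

Vacating (5,0). Empty cells in order:
  (0,3): 0/3 same-type → still unsatisfied.
  (0,5): 0/2 same-type → still unsatisfied.
  (1,2): 0/6 same-type → still unsatisfied.
  (1,4): 2/5 same-type → still unsatisfied.
  (2,3): 3/5 same-type → still unsatisfied.
  (3,1): 2/6 same-type → still unsatisfied.
  (3,4): 3/7 same-type → still unsatisfied.
  (4,1): 1/3 same-type → still unsatisfied.
  (4,2): 3/4 same-type → satisfied — stop here.

(4,2)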